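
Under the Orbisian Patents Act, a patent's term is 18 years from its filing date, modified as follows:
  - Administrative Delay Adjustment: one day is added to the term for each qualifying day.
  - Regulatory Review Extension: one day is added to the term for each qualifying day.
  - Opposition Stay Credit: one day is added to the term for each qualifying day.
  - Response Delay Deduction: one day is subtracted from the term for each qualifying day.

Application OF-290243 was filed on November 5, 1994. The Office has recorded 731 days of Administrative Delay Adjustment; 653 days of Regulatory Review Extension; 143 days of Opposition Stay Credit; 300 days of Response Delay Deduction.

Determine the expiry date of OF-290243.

Base term: filing date + 18 years → 5 November 2012.
Administrative Delay Adjustment: +731 days → 6 November 2014.
Regulatory Review Extension: +653 days → 20 August 2016.
Opposition Stay Credit: +143 days → 10 January 2017.
Response Delay Deduction: −300 days → 16 March 2016.

2016-03-16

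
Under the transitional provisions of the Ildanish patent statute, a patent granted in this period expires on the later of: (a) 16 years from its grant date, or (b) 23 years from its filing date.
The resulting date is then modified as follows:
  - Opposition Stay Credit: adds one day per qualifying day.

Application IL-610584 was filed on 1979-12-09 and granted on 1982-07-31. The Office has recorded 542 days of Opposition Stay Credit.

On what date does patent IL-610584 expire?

2004-06-03

(a) grant + 16 years → 31 July 1998.
(b) filing + 23 years → 9 December 2002.
Later of the two: 9 December 2002.
Opposition Stay Credit: +542 days → 3 June 2004.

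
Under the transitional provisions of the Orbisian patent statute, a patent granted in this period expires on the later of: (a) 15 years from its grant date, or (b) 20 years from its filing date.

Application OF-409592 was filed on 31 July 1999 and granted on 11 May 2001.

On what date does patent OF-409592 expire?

2019-07-31

(a) grant + 15 years → 11 May 2016.
(b) filing + 20 years → 31 July 2019.
Later of the two: 31 July 2019.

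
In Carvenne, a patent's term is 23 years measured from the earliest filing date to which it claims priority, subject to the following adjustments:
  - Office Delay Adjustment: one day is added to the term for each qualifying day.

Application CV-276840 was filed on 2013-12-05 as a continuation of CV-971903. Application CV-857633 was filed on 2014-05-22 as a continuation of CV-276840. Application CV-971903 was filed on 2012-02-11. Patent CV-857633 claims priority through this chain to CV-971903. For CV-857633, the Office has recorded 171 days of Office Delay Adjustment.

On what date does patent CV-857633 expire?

2035-08-01

Earliest priority filing: 11 February 2012.
Base term: 11 February 2012 + 23 years → 11 February 2035.
Office Delay Adjustment: +171 days → 1 August 2035.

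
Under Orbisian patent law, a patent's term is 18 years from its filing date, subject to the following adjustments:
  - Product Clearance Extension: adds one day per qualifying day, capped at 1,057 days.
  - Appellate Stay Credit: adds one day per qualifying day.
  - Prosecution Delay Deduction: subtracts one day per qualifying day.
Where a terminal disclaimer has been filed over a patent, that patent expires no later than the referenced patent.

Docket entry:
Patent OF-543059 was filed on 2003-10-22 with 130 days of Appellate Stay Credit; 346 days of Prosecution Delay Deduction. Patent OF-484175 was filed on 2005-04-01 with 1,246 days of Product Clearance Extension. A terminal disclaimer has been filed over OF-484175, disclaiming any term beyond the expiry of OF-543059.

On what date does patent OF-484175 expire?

Natural term of OF-484175:
  Base: filing + 18 years → 1 April 2023.
  Product Clearance Extension: 1246 days claimed exceeds the 1057-day cap, so +1057 days → 21 February 2026.
Expiry of referenced patent OF-543059:
  Base: filing + 18 years → 22 October 2021.
  Appellate Stay Credit: +130 days → 1 March 2022.
  Prosecution Delay Deduction: −346 days → 20 March 2021.
Terminal disclaimer: OF-484175 expires on the earlier of 21 February 2026 and 20 March 2021.

2021-03-20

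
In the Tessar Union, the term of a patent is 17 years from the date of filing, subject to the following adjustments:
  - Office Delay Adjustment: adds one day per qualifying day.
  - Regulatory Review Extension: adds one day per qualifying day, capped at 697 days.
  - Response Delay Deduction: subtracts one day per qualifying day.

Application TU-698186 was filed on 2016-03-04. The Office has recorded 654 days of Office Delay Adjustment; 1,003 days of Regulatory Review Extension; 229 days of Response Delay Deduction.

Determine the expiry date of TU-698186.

March 30, 2036

Base term: filing date + 17 years → 4 March 2033.
Office Delay Adjustment: +654 days → 18 December 2034.
Regulatory Review Extension: 1003 days claimed exceeds the 697-day cap, so +697 days → 14 November 2036.
Response Delay Deduction: −229 days → 30 March 2036.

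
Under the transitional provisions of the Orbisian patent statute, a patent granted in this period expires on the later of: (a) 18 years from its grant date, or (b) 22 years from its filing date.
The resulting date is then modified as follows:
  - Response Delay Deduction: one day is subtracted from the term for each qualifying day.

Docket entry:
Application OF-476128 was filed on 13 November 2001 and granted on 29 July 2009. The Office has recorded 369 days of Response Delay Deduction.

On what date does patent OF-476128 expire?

(a) grant + 18 years → 29 July 2027.
(b) filing + 22 years → 13 November 2023.
Later of the two: 29 July 2027.
Response Delay Deduction: −369 days → 25 July 2026.

July 25, 2026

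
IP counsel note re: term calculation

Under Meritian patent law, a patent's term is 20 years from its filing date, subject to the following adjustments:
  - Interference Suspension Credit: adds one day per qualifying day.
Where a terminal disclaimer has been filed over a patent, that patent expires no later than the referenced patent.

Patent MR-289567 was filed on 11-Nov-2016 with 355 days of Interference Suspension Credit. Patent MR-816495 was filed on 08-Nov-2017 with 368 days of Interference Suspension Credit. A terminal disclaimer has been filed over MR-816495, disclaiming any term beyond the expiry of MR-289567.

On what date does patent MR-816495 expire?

Natural term of MR-816495:
  Base: filing + 20 years → 8 November 2037.
  Interference Suspension Credit: +368 days → 11 November 2038.
Expiry of referenced patent MR-289567:
  Base: filing + 20 years → 11 November 2036.
  Interference Suspension Credit: +355 days → 1 November 2037.
Terminal disclaimer: MR-816495 expires on the earlier of 11 November 2038 and 1 November 2037.

November 1, 2037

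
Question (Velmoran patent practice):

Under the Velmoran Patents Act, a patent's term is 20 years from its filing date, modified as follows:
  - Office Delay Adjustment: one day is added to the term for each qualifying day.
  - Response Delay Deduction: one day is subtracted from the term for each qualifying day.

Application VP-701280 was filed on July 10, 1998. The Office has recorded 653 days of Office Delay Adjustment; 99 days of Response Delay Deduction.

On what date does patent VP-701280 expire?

Base term: filing date + 20 years → 10 July 2018.
Office Delay Adjustment: +653 days → 23 April 2020.
Response Delay Deduction: −99 days → 15 January 2020.

2020-01-15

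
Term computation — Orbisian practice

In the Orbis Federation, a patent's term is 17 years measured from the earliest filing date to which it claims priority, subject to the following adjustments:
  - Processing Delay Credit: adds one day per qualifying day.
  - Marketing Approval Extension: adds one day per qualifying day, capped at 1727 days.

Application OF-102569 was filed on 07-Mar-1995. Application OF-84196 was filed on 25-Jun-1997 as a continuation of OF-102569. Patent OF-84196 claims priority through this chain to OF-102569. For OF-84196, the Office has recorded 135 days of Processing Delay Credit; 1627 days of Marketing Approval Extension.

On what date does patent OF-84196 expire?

January 2, 2017

Earliest priority filing: 7 March 1995.
Base term: 7 March 1995 + 17 years → 7 March 2012.
Processing Delay Credit: +135 days → 20 July 2012.
Marketing Approval Extension: 1627 days (within the 1727-day cap) → +1627 days → 2 January 2017.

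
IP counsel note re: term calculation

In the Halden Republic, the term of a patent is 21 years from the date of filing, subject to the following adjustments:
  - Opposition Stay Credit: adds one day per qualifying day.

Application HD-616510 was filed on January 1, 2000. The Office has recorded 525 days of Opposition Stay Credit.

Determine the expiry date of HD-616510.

Base term: filing date + 21 years → 1 January 2021.
Opposition Stay Credit: +525 days → 10 June 2022.

June 10, 2022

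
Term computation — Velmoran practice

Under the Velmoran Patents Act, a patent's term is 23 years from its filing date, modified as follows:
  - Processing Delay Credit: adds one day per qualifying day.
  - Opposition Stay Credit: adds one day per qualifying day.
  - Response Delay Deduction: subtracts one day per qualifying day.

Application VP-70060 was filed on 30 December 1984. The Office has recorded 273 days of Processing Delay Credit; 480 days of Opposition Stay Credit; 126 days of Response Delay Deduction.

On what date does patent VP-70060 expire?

September 17, 2009

Base term: filing date + 23 years → 30 December 2007.
Processing Delay Credit: +273 days → 28 September 2008.
Opposition Stay Credit: +480 days → 21 January 2010.
Response Delay Deduction: −126 days → 17 September 2009.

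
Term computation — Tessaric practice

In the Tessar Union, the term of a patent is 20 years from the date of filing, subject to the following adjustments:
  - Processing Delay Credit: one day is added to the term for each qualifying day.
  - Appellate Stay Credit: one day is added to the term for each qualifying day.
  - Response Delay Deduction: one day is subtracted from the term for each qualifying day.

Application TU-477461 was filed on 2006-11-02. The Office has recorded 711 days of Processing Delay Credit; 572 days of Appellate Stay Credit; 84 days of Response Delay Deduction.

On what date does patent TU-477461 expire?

February 13, 2030

Base term: filing date + 20 years → 2 November 2026.
Processing Delay Credit: +711 days → 13 October 2028.
Appellate Stay Credit: +572 days → 8 May 2030.
Response Delay Deduction: −84 days → 13 February 2030.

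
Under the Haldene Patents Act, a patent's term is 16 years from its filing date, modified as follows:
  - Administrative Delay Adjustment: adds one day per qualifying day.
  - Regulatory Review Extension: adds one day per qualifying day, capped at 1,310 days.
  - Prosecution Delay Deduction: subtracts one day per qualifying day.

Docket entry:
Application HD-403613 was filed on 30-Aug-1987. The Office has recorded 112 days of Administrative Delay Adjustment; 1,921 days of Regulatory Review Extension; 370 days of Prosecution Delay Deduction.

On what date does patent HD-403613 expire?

Base term: filing date + 16 years → 30 August 2003.
Administrative Delay Adjustment: +112 days → 20 December 2003.
Regulatory Review Extension: 1921 days claimed exceeds the 1310-day cap, so +1310 days → 22 July 2007.
Prosecution Delay Deduction: −370 days → 17 July 2006.

2006-07-17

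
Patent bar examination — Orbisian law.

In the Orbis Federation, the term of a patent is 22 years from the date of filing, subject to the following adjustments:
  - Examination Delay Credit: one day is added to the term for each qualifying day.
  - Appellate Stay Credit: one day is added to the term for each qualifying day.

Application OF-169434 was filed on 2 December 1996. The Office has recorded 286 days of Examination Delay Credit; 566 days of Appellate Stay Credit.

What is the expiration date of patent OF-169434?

2021-04-02

Base term: filing date + 22 years → 2 December 2018.
Examination Delay Credit: +286 days → 14 September 2019.
Appellate Stay Credit: +566 days → 2 April 2021.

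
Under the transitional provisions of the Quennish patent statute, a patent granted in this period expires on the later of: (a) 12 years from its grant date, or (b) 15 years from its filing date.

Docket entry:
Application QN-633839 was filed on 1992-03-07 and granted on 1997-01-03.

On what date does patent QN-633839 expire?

January 3, 2009

(a) grant + 12 years → 3 January 2009.
(b) filing + 15 years → 7 March 2007.
Later of the two: 3 January 2009.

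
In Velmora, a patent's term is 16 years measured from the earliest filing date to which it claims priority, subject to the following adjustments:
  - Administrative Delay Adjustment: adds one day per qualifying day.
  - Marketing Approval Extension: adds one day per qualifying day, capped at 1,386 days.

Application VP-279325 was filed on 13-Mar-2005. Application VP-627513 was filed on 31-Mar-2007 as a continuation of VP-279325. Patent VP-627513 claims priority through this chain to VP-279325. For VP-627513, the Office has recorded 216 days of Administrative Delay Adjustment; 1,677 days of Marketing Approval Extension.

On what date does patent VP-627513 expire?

Earliest priority filing: 13 March 2005.
Base term: 13 March 2005 + 16 years → 13 March 2021.
Administrative Delay Adjustment: +216 days → 15 October 2021.
Marketing Approval Extension: 1677 days claimed exceeds the 1386-day cap, so +1386 days → 1 August 2025.

August 1, 2025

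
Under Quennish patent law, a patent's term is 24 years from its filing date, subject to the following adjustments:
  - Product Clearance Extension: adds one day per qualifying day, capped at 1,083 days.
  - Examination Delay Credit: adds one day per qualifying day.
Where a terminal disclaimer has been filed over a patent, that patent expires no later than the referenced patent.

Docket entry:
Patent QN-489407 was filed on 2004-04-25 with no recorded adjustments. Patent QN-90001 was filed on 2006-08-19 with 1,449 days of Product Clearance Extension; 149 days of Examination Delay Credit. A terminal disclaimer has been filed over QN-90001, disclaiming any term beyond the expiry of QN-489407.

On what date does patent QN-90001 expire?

April 25, 2028

Natural term of QN-90001:
  Base: filing + 24 years → 19 August 2030.
  Product Clearance Extension: 1449 days claimed exceeds the 1083-day cap, so +1083 days → 6 August 2033.
  Examination Delay Credit: +149 days → 2 January 2034.
Expiry of referenced patent QN-489407:
  Base: filing + 24 years → 25 April 2028.
Terminal disclaimer: QN-90001 expires on the earlier of 2 January 2034 and 25 April 2028.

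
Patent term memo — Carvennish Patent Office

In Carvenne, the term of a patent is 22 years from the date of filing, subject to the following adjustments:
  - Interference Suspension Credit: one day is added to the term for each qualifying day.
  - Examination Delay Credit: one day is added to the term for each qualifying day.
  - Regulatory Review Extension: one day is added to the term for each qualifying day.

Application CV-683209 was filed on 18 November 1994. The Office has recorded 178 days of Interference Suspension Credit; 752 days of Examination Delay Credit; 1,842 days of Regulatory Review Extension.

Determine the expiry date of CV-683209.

Base term: filing date + 22 years → 18 November 2016.
Interference Suspension Credit: +178 days → 15 May 2017.
Examination Delay Credit: +752 days → 6 June 2019.
Regulatory Review Extension: +1842 days → 21 June 2024.

June 21, 2024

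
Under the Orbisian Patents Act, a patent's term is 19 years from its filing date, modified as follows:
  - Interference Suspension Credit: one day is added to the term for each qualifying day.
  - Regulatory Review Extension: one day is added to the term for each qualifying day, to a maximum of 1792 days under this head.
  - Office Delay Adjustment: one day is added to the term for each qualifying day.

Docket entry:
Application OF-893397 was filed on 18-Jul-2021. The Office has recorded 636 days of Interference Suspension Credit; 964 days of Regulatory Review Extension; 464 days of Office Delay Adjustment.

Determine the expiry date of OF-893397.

Base term: filing date + 19 years → 18 July 2040.
Interference Suspension Credit: +636 days → 15 April 2042.
Regulatory Review Extension: 964 days (within the 1792-day cap) → +964 days → 4 December 2044.
Office Delay Adjustment: +464 days → 13 March 2046.

2046-03-13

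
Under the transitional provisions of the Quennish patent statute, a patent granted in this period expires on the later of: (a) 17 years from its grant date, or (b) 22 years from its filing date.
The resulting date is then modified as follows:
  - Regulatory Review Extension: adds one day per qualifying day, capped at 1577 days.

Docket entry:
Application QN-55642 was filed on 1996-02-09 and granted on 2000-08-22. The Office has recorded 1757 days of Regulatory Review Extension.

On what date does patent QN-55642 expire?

2022-06-05

(a) grant + 17 years → 22 August 2017.
(b) filing + 22 years → 9 February 2018.
Later of the two: 9 February 2018.
Regulatory Review Extension: 1757 days claimed exceeds the 1577-day cap, so +1577 days → 5 June 2022.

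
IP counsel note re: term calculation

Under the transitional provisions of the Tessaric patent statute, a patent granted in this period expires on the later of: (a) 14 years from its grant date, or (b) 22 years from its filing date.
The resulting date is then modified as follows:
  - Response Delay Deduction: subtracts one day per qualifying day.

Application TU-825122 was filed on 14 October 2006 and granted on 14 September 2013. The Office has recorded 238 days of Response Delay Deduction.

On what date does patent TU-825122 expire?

February 19, 2028

(a) grant + 14 years → 14 September 2027.
(b) filing + 22 years → 14 October 2028.
Later of the two: 14 October 2028.
Response Delay Deduction: −238 days → 19 February 2028.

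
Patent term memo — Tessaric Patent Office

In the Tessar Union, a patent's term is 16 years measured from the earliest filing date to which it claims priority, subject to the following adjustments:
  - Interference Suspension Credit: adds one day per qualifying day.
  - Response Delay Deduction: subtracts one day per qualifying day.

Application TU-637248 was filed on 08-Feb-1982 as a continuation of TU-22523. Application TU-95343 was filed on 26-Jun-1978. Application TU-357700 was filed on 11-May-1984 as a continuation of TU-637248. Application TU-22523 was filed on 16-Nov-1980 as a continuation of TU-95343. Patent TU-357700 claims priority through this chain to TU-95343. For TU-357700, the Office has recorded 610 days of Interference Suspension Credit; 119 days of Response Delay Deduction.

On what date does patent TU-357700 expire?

1995-10-30

Earliest priority filing: 26 June 1978.
Base term: 26 June 1978 + 16 years → 26 June 1994.
Interference Suspension Credit: +610 days → 26 February 1996.
Response Delay Deduction: −119 days → 30 October 1995.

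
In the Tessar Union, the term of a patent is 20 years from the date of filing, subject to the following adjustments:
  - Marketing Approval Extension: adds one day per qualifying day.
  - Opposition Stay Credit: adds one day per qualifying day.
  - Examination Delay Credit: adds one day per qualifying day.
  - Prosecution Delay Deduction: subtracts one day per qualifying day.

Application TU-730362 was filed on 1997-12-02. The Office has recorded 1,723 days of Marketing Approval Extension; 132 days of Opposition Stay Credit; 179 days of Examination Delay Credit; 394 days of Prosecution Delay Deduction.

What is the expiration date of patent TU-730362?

May 30, 2022

Base term: filing date + 20 years → 2 December 2017.
Marketing Approval Extension: +1723 days → 21 August 2022.
Opposition Stay Credit: +132 days → 31 December 2022.
Examination Delay Credit: +179 days → 28 June 2023.
Prosecution Delay Deduction: −394 days → 30 May 2022.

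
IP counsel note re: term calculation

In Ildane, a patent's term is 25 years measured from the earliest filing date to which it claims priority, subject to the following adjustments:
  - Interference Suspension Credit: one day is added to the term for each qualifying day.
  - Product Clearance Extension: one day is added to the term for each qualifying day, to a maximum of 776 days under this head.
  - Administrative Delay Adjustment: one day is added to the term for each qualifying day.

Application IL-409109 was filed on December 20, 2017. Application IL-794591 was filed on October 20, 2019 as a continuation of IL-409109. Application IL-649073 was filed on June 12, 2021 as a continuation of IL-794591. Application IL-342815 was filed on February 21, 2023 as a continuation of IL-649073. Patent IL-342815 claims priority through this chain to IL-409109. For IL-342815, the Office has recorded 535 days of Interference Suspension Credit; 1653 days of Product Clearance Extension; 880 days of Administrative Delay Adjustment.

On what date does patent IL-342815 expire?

2048-12-19

Earliest priority filing: 20 December 2017.
Base term: 20 December 2017 + 25 years → 20 December 2042.
Interference Suspension Credit: +535 days → 7 June 2044.
Product Clearance Extension: 1653 days claimed exceeds the 776-day cap, so +776 days → 23 July 2046.
Administrative Delay Adjustment: +880 days → 19 December 2048.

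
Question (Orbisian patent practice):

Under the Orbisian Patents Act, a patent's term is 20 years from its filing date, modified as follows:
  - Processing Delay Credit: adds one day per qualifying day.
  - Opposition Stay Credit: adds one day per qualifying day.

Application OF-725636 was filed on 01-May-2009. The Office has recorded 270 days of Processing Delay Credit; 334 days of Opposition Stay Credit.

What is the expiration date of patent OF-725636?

December 26, 2030

Base term: filing date + 20 years → 1 May 2029.
Processing Delay Credit: +270 days → 26 January 2030.
Opposition Stay Credit: +334 days → 26 December 2030.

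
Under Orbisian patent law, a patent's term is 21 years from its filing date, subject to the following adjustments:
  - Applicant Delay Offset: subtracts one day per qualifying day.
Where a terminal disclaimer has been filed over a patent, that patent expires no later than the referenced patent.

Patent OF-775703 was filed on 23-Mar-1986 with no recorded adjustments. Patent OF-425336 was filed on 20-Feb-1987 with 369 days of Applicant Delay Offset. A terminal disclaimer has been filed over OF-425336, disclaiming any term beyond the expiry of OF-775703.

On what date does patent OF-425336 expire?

Natural term of OF-425336:
  Base: filing + 21 years → 20 February 2008.
  Applicant Delay Offset: −369 days → 16 February 2007.
Expiry of referenced patent OF-775703:
  Base: filing + 21 years → 23 March 2007.
Terminal disclaimer: OF-425336 expires on the earlier of 16 February 2007 and 23 March 2007.

February 16, 2007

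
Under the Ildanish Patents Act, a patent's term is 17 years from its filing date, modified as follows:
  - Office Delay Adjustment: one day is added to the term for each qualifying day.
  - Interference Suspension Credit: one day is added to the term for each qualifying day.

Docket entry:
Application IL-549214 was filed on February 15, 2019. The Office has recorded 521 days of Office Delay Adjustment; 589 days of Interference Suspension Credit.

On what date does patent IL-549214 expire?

Base term: filing date + 17 years → 15 February 2036.
Office Delay Adjustment: +521 days → 20 July 2037.
Interference Suspension Credit: +589 days → 1 March 2039.

2039-03-01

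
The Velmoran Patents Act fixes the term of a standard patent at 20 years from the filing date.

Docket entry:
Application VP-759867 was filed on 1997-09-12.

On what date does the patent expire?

Filing date + 20 years → 12 September 2017.

2017-09-12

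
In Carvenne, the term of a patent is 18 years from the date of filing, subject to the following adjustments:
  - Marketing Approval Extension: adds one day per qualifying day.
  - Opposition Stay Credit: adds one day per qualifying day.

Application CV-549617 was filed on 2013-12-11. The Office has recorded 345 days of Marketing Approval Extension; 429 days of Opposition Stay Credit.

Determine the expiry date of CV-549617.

Base term: filing date + 18 years → 11 December 2031.
Marketing Approval Extension: +345 days → 20 November 2032.
Opposition Stay Credit: +429 days → 23 January 2034.

January 23, 2034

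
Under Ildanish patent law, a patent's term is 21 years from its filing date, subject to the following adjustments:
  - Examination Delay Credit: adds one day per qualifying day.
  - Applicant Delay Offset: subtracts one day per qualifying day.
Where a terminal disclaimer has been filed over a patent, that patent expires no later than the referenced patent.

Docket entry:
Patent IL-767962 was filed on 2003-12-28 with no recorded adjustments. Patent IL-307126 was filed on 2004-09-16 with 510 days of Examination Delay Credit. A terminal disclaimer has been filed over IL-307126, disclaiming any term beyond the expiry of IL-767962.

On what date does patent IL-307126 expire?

2024-12-28

Natural term of IL-307126:
  Base: filing + 21 years → 16 September 2025.
  Examination Delay Credit: +510 days → 8 February 2027.
Expiry of referenced patent IL-767962:
  Base: filing + 21 years → 28 December 2024.
Terminal disclaimer: IL-307126 expires on the earlier of 8 February 2027 and 28 December 2024.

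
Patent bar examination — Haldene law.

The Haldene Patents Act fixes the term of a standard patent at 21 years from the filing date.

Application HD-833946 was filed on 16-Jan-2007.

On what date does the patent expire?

2028-01-16

Filing date + 21 years → 16 January 2028.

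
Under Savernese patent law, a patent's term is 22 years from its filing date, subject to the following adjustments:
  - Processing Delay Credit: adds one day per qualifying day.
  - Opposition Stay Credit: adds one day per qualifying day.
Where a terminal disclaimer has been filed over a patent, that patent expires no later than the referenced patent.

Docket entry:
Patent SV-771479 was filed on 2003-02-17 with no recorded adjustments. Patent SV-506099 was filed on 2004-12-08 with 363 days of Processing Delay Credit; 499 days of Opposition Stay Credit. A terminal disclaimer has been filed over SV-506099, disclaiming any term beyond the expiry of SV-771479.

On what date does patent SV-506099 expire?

2025-02-17

Natural term of SV-506099:
  Base: filing + 22 years → 8 December 2026.
  Processing Delay Credit: +363 days → 6 December 2027.
  Opposition Stay Credit: +499 days → 18 April 2029.
Expiry of referenced patent SV-771479:
  Base: filing + 22 years → 17 February 2025.
Terminal disclaimer: SV-506099 expires on the earlier of 18 April 2029 and 17 February 2025.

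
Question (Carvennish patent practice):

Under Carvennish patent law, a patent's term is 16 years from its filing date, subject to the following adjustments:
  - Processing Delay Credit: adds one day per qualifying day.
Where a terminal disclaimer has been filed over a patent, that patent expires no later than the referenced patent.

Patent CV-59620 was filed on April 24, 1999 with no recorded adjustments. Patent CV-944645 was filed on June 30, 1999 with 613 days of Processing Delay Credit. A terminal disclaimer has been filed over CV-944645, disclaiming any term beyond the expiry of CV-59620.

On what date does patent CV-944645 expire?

Natural term of CV-944645:
  Base: filing + 16 years → 30 June 2015.
  Processing Delay Credit: +613 days → 4 March 2017.
Expiry of referenced patent CV-59620:
  Base: filing + 16 years → 24 April 2015.
Terminal disclaimer: CV-944645 expires on the earlier of 4 March 2017 and 24 April 2015.

April 24, 2015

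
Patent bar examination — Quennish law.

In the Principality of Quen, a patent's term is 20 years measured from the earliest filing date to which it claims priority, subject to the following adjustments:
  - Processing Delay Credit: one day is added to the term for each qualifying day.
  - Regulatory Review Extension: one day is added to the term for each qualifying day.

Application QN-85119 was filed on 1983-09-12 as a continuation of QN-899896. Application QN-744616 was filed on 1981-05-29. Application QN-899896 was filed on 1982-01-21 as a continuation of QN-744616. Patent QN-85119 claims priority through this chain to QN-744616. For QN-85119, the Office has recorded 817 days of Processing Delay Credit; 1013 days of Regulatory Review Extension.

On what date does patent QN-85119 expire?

Earliest priority filing: 29 May 1981.
Base term: 29 May 1981 + 20 years → 29 May 2001.
Processing Delay Credit: +817 days → 24 August 2003.
Regulatory Review Extension: +1013 days → 2 June 2006.

2006-06-02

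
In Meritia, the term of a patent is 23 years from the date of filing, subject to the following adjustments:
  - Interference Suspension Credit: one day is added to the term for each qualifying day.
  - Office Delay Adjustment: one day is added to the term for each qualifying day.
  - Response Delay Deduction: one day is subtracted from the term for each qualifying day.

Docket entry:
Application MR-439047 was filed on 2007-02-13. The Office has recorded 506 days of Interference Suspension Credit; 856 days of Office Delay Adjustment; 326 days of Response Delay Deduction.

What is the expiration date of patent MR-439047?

Base term: filing date + 23 years → 13 February 2030.
Interference Suspension Credit: +506 days → 4 July 2031.
Office Delay Adjustment: +856 days → 6 November 2033.
Response Delay Deduction: −326 days → 15 December 2032.

December 15, 2032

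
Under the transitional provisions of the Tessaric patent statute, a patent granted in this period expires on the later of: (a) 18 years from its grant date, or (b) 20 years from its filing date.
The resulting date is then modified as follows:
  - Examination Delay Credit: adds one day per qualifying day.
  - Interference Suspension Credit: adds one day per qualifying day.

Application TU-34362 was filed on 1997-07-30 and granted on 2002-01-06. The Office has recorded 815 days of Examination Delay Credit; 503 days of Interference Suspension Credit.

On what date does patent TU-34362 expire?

2023-08-16

(a) grant + 18 years → 6 January 2020.
(b) filing + 20 years → 30 July 2017.
Later of the two: 6 January 2020.
Examination Delay Credit: +815 days → 31 March 2022.
Interference Suspension Credit: +503 days → 16 August 2023.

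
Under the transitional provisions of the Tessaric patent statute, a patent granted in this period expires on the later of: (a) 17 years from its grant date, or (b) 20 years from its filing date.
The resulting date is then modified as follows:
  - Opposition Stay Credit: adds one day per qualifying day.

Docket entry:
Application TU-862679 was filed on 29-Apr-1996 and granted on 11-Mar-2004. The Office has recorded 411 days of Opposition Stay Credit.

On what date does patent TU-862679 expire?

April 26, 2022

(a) grant + 17 years → 11 March 2021.
(b) filing + 20 years → 29 April 2016.
Later of the two: 11 March 2021.
Opposition Stay Credit: +411 days → 26 April 2022.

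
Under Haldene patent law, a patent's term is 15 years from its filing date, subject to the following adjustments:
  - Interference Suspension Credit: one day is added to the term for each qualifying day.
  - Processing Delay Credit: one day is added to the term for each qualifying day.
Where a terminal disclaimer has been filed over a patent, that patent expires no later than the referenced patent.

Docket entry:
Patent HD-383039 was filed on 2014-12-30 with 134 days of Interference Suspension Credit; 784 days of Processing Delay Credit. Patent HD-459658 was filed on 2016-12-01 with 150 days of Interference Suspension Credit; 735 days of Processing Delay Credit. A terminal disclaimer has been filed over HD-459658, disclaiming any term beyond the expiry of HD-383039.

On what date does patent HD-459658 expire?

Natural term of HD-459658:
  Base: filing + 15 years → 1 December 2031.
  Interference Suspension Credit: +150 days → 29 April 2032.
  Processing Delay Credit: +735 days → 4 May 2034.
Expiry of referenced patent HD-383039:
  Base: filing + 15 years → 30 December 2029.
  Interference Suspension Credit: +134 days → 13 May 2030.
  Processing Delay Credit: +784 days → 5 July 2032.
Terminal disclaimer: HD-459658 expires on the earlier of 4 May 2034 and 5 July 2032.

July 5, 2032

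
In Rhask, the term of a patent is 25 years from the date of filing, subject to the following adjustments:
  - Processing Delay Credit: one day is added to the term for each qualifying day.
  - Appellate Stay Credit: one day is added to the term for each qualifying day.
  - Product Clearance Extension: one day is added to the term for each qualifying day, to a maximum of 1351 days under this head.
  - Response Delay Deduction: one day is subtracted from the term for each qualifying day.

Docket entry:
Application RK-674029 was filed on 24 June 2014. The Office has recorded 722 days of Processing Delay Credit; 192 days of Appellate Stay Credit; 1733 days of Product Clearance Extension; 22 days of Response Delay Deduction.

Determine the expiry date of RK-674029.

Base term: filing date + 25 years → 24 June 2039.
Processing Delay Credit: +722 days → 15 June 2041.
Appellate Stay Credit: +192 days → 24 December 2041.
Product Clearance Extension: 1733 days claimed exceeds the 1351-day cap, so +1351 days → 5 September 2045.
Response Delay Deduction: −22 days → 14 August 2045.

August 14, 2045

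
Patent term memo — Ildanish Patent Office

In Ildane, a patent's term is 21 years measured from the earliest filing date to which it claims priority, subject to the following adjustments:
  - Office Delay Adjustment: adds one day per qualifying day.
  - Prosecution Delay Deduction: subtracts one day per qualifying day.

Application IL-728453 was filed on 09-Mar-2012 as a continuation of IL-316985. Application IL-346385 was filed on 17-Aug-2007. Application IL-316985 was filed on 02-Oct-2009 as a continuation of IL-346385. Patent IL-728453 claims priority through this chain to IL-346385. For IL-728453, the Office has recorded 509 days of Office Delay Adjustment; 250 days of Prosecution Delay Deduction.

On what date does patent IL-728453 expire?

2029-05-03

Earliest priority filing: 17 August 2007.
Base term: 17 August 2007 + 21 years → 17 August 2028.
Office Delay Adjustment: +509 days → 8 January 2030.
Prosecution Delay Deduction: −250 days → 3 May 2029.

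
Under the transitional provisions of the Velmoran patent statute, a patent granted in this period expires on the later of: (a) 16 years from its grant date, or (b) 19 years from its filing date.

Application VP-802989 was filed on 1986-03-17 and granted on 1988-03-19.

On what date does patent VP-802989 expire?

(a) grant + 16 years → 19 March 2004.
(b) filing + 19 years → 17 March 2005.
Later of the two: 17 March 2005.

2005-03-17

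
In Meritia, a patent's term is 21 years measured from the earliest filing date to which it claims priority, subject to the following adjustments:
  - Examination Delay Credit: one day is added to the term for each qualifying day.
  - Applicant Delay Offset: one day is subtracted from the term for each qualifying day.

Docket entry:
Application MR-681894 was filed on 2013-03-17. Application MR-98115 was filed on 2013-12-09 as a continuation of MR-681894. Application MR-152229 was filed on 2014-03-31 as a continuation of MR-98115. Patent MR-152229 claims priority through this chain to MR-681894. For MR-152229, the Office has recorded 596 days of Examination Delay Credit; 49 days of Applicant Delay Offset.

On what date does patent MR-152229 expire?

September 15, 2035

Earliest priority filing: 17 March 2013.
Base term: 17 March 2013 + 21 years → 17 March 2034.
Examination Delay Credit: +596 days → 3 November 2035.
Applicant Delay Offset: −49 days → 15 September 2035.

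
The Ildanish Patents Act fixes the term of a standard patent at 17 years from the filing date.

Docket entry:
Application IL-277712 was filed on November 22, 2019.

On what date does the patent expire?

Filing date + 17 years → 22 November 2036.

2036-11-22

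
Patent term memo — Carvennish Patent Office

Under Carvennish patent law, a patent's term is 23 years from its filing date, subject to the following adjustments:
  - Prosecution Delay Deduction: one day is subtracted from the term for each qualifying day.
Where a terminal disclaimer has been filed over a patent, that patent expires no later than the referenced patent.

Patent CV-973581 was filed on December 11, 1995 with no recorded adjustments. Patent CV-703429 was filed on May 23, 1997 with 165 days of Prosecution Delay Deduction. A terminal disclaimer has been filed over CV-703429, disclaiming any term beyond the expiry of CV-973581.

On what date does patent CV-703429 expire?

2018-12-11

Natural term of CV-703429:
  Base: filing + 23 years → 23 May 2020.
  Prosecution Delay Deduction: −165 days → 10 December 2019.
Expiry of referenced patent CV-973581:
  Base: filing + 23 years → 11 December 2018.
Terminal disclaimer: CV-703429 expires on the earlier of 10 December 2019 and 11 December 2018.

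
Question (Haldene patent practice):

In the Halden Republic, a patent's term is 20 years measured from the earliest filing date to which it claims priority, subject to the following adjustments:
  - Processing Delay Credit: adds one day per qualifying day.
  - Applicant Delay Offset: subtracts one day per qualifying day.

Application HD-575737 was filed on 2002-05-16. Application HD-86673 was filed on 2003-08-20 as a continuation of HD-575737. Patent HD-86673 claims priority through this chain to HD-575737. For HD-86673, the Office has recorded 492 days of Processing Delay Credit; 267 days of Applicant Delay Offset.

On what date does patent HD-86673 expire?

Earliest priority filing: 16 May 2002.
Base term: 16 May 2002 + 20 years → 16 May 2022.
Processing Delay Credit: +492 days → 20 September 2023.
Applicant Delay Offset: −267 days → 27 December 2022.

December 27, 2022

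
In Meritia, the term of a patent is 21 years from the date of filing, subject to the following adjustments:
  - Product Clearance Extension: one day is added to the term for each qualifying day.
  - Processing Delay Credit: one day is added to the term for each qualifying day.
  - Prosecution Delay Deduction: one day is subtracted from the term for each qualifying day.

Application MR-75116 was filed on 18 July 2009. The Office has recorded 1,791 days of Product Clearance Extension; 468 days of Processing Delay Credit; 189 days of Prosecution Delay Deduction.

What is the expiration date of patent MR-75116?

Base term: filing date + 21 years → 18 July 2030.
Product Clearance Extension: +1791 days → 13 June 2035.
Processing Delay Credit: +468 days → 23 September 2036.
Prosecution Delay Deduction: −189 days → 18 March 2036.

March 18, 2036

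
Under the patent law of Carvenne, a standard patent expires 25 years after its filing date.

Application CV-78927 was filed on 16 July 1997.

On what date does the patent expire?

2022-07-16

Filing date + 25 years → 16 July 2022.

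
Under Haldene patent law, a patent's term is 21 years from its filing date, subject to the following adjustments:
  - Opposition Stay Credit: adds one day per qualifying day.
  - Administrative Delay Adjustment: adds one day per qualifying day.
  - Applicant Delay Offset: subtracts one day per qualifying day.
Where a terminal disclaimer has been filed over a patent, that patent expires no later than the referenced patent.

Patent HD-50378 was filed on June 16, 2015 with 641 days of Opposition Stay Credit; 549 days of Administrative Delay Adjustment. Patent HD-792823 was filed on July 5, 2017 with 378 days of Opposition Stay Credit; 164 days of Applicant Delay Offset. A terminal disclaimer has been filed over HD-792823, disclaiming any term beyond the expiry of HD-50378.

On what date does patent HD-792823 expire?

Natural term of HD-792823:
  Base: filing + 21 years → 5 July 2038.
  Opposition Stay Credit: +378 days → 18 July 2039.
  Applicant Delay Offset: −164 days → 4 February 2039.
Expiry of referenced patent HD-50378:
  Base: filing + 21 years → 16 June 2036.
  Opposition Stay Credit: +641 days → 19 March 2038.
  Administrative Delay Adjustment: +549 days → 19 September 2039.
Terminal disclaimer: HD-792823 expires on the earlier of 4 February 2039 and 19 September 2039.

2039-02-04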